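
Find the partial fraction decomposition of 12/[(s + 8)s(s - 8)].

Using cover-up method: α = 3/32, β = -3/16, γ = 3/32
Result: (3/32)/(s + 8) - (3/16)/s + (3/32)/(s - 8)


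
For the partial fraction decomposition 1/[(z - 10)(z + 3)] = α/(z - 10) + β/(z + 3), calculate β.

Cover-up at z = -3: β = 1/(-3 - 10) = -1/13


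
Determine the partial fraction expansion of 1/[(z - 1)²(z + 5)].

Cover-up at z=-5: R = 1/(-5 - 1)² = 1/36. Cover-up at z=1: Q = 1/(1 + 5) = 1/6. Comparing z² coeff: P = -R = -1/36
Result: (-1/36)/(z - 1) + (1/6)/(z - 1)² + (1/36)/(z + 5)


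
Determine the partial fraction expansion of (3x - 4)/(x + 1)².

(3x - 4) = A(x + 1) + B. At x = -1: B = 3·(-1) - 4 = -7. Coeff of x: A = 3
Result: 3/(x + 1) - 7/(x + 1)²


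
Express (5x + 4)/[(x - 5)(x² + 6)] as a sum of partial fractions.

At x=5: A = (5·5 + 4)/(5² + 6) = 29/31. B = -A = -29/31, C = 5 - 5·A = 10/31
Result: (29/31)/(x - 5) - ((29/31)x - 10/31)/(x² + 6)


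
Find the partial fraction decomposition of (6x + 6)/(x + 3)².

(6x + 6) = A(x + 3) + B. At x = -3: B = 6·(-3) + 6 = -12. Coeff of x: A = 6
Result: 6/(x + 3) - 12/(x + 3)²


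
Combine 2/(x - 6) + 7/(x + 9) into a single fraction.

Common denominator (x - 6)(x + 9). Numerator: 2(x + 9) + 7(x - 6) = (2x + 18) + (7x - 42) = 9x - 24
Result: (9x - 24)/[(x - 6)(x + 9)]


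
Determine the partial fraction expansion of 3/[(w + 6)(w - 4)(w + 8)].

Using cover-up method: α = -3/20, β = 1/40, γ = 1/8
Result: (-3/20)/(w + 6) + (1/40)/(w - 4) + (1/8)/(w + 8)


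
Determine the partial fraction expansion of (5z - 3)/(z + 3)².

(5z - 3) = P(z + 3) + Q. At z = -3: Q = 5·(-3) - 3 = -18. Coeff of z: P = 5
Result: 5/(z + 3) - 18/(z + 3)²


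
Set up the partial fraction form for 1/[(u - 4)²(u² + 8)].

Repeated linear + quadratic: P/(u - 4) + Q/(u - 4)² + (Ru + S)/(u² + 8)


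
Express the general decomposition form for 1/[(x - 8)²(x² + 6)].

Repeated linear + quadratic: A/(x - 8) + B/(x - 8)² + (Cx + D)/(x² + 6)


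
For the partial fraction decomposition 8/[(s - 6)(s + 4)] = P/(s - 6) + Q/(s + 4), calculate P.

Cover-up at s = 6: P = 8/(6 + 4) = 8/10 = 4/5


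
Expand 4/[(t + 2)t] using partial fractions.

4/(t + 2)t = α/(t + 2) + β/t. α = 4/(-2 - 0) = -2, β = 4/(0 + 2) = 2
Result: -2/(t + 2) + 2/t


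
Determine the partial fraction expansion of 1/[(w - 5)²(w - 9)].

Cover-up at w=9: γ = 1/(9 - 5)² = 1/16. Cover-up at w=5: β = 1/(5 - 9) = -1/4. Comparing w² coeff: α = -γ = -1/16
Result: (-1/16)/(w - 5) - (1/4)/(w - 5)² + (1/16)/(w - 9)


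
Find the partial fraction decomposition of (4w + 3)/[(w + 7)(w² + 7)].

At w=-7: A = (4·(-7) + 3)/((-7)² + 7) = -25/56. B = -A = 25/56, C = 4 - (-7)·A = 7/8
Result: (-25/56)/(w + 7) + ((25/56)w + 7/8)/(w² + 7)


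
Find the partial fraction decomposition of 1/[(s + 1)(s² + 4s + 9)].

Cover-up at s = -1: A = 1/((-1)² + 4·(-1) + 9) = 1/6. Then B = -A = -1/6, C = -A·(4 - 1) = -1/2
Result: (1/6)/(s + 1) - ((1/6)s + 1/2)/(s² + 4s + 9)


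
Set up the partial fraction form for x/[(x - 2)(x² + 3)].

Linear + irreducible quadratic: α/(x - 2) + (βx + γ)/(x² + 3)


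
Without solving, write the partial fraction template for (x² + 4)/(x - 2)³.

Repeated linear factor (power 3): P/(x - 2) + Q/(x - 2)² + R/(x - 2)³


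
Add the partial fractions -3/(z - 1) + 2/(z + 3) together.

Common denominator (z - 1)(z + 3). Numerator: -3(z + 3) + 2(z - 1) = (-3z - 9) + (2z - 2) = -z - 11
Result: (-z - 11)/[(z - 1)(z + 3)]


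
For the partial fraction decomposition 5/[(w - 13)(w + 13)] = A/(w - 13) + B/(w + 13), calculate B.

Cover-up at w = -13: B = 5/(-13 - 13) = -5/26


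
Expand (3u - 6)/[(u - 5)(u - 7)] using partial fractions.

At u=5: P = (3·5 - 6)/(5 - 7) = -9/2. At u=7: Q = (3·7 - 6)/(7 - 5) = 15/2
Result: (-9/2)/(u - 5) + (15/2)/(u - 7)


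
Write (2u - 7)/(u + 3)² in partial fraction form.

(2u - 7) = P(u + 3) + Q. At u = -3: Q = 2·(-3) - 7 = -13. Coeff of u: P = 2
Result: 2/(u + 3) - 13/(u + 3)²


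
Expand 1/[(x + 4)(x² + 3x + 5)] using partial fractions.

Cover-up at x = -4: α = 1/((-4)² + 3·(-4) + 5) = 1/9. Then β = -α = -1/9, γ = -α·(3 - 4) = 1/9
Result: (1/9)/(x + 4) - ((1/9)x - 1/9)/(x² + 3x + 5)


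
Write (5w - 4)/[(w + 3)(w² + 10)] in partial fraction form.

At w=-3: P = (5·(-3) - 4)/((-3)² + 10) = -1. Q = -P = 1, R = 5 - (-3)·P = 2
Result: -1/(w + 3) + (w + 2)/(w² + 10)


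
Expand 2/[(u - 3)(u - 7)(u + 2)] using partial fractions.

Using cover-up method: A = -1/10, B = 1/18, C = 2/45
Result: (-1/10)/(u - 3) + (1/18)/(u - 7) + (2/45)/(u + 2)


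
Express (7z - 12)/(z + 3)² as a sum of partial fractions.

(7z - 12) = P(z + 3) + Q. At z = -3: Q = 7·(-3) - 12 = -33. Coeff of z: P = 7
Result: 7/(z + 3) - 33/(z + 3)²


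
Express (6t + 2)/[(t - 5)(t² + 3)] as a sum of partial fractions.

At t=5: A = (6·5 + 2)/(5² + 3) = 8/7. B = -A = -8/7, C = 6 - 5·A = 2/7
Result: (8/7)/(t - 5) - ((8/7)t - 2/7)/(t² + 3)


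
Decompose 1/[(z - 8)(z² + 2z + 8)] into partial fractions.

Cover-up at z = 8: A = 1/(8² + 2·8 + 8) = 1/88. Then B = -A = -1/88, C = -A·(2 + 8) = -5/44
Result: (1/88)/(z - 8) - ((1/88)z + 5/44)/(z² + 2z + 8)


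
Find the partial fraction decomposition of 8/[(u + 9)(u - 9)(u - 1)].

Using cover-up method: A = 2/45, B = 1/18, C = -1/10
Result: (2/45)/(u + 9) + (1/18)/(u - 9) - (1/10)/(u - 1)


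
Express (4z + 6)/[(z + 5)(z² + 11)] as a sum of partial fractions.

At z=-5: P = (4·(-5) + 6)/((-5)² + 11) = -7/18. Q = -P = 7/18, R = 4 - (-5)·P = 37/18
Result: (-7/18)/(z + 5) + ((7/18)z + 37/18)/(z² + 11)


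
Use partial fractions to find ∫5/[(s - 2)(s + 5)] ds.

Decompose: 5/[(s - 2)(s + 5)] = (5/7)/(s - 2) - (5/7)/(s + 5). Integrate each term: (5/7) ln|(s - 2)| - (5/7) ln|(s + 5)| + C


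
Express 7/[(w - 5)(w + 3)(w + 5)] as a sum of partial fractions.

Using cover-up method: P = 7/80, Q = -7/16, R = 7/20
Result: (7/80)/(w - 5) - (7/16)/(w + 3) + (7/20)/(w + 5)


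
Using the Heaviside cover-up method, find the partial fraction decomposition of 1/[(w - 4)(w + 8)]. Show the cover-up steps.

Cover (w - 4): set w=4, get P = 1/(4 + 8) = 1/12. Cover (w + 8): set w=-8, get Q = 1/(-8 - 4) = -1/12.
Result: (1/12)/(w - 4) - (1/12)/(w + 8)


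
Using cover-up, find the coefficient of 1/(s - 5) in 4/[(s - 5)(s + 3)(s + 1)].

Cover (s - 5), set s=5: 4/[(5 + 3)(5 + 1)] = 1/12


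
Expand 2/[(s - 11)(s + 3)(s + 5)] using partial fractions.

Using cover-up method: α = 1/112, β = -1/14, γ = 1/16
Result: (1/112)/(s - 11) - (1/14)/(s + 3) + (1/16)/(s + 5)


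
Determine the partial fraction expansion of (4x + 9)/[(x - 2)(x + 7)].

At x=2: A = (4·2 + 9)/(2 + 7) = 17/9. At x=-7: B = (4·(-7) + 9)/(-7 - 2) = 19/9
Result: (17/9)/(x - 2) + (19/9)/(x + 7)


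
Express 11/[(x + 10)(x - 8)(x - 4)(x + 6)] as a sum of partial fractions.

Using Heaviside cover-up: (-11/1008)/(x + 10) + (11/1008)/(x - 8) - (11/560)/(x - 4) + (11/560)/(x + 6)


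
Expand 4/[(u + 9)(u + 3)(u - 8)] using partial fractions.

Using cover-up method: A = 2/51, B = -2/33, C = 4/187
Result: (2/51)/(u + 9) - (2/33)/(u + 3) + (4/187)/(u - 8)


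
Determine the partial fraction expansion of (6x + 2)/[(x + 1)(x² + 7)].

At x=-1: α = (6·(-1) + 2)/((-1)² + 7) = -1/2. β = -α = 1/2, γ = 6 - (-1)·α = 11/2
Result: (-1/2)/(x + 1) + ((1/2)x + 11/2)/(x² + 7)


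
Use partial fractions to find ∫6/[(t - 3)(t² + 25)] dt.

Cover-up at t=3: A = 6/(3²+25) = 3/17. Coeff matching: B = -3/17, C = -9/17. Decomposition: (3/17)/(t - 3) - ((3/17)t + 9/17)/(t² + 25). Integrate: linear → ln, quadratic → (1/2)ln + arctan: (3/17) ln|(t - 3)| - (3/34) ln(t² + 25) - (9/85) arctan(t/5) + C


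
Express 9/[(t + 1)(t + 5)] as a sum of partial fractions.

9/(t + 1)(t + 5) = A/(t + 1) + B/(t + 5). A = 9/(-1 + 5) = 9/4, B = 9/(-5 + 1) = -9/4
Result: (9/4)/(t + 1) - (9/4)/(t + 5)


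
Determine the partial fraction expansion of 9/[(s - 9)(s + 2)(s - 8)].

Using cover-up method: A = 9/11, B = 9/110, C = -9/10
Result: (9/11)/(s - 9) + (9/110)/(s + 2) - (9/10)/(s - 8)


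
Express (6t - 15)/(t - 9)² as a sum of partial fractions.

(6t - 15) = α(t - 9) + β. At t = 9: β = 6·9 - 15 = 39. Coeff of t: α = 6
Result: 6/(t - 9) + 39/(t - 9)²


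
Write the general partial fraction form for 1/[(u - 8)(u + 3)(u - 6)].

Three distinct linear factors: P/(u - 8) + Q/(u + 3) + R/(u - 6)


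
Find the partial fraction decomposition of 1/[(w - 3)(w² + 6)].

Cover-up at w = 3: P = 1/(3² + 6) = 1/15. Then Q = -P = -1/15, R = -P·(0 + 3) = -1/5
Result: (1/15)/(w - 3) - ((1/15)w + 1/5)/(w² + 6)


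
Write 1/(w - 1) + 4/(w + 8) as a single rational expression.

Common denominator (w - 1)(w + 8). Numerator: 1(w + 8) + 4(w - 1) = (w + 8) + (4w - 4) = 5w + 4
Result: (5w + 4)/[(w - 1)(w + 8)]


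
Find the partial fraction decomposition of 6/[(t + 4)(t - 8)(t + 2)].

Using cover-up method: α = 1/4, β = 1/20, γ = -3/10
Result: (1/4)/(t + 4) + (1/20)/(t - 8) - (3/10)/(t + 2)


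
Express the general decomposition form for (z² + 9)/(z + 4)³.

Repeated linear factor (power 3): P/(z + 4) + Q/(z + 4)² + R/(z + 4)³


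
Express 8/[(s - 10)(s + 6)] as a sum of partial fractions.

8/(s - 10)(s + 6) = P/(s - 10) + Q/(s + 6). P = 8/(10 + 6) = 1/2, Q = 8/(-6 - 10) = -1/2
Result: (1/2)/(s - 10) - (1/2)/(s + 6)


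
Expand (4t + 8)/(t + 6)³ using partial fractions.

(4t + 8) = α(t + 6)² + β(t + 6) + γ. At t = -6: γ = 4·(-6) + 8 = -16. Coefficients: α = 0, β = 4
Result: 4/(t + 6)² - 16/(t + 6)³


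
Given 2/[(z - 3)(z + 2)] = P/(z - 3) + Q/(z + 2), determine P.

Cover-up at z = 3: P = 2/(3 + 2) = 2/5


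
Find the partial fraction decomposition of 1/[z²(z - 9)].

Cover-up at z=9: R = 1/(9 - 0)² = 1/81. Cover-up at z=0: Q = 1/(0 - 9) = -1/9. Comparing z² coeff: P = -R = -1/81
Result: (-1/81)/z - (1/9)/z² + (1/81)/(z - 9)


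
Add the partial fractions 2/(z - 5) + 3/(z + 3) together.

Common denominator (z - 5)(z + 3). Numerator: 2(z + 3) + 3(z - 5) = (2z + 6) + (3z - 15) = 5z - 9
Result: (5z - 9)/[(z - 5)(z + 3)]


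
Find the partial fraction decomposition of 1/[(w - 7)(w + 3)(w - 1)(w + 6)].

Using Heaviside cover-up: (1/780)/(w - 7) + (1/120)/(w + 3) - (1/168)/(w - 1) - (1/273)/(w + 6)


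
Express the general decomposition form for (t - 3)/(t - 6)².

Repeated linear factor: α/(t - 6) + β/(t - 6)²


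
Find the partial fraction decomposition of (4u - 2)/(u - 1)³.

(4u - 2) = α(u - 1)² + β(u - 1) + γ. At u = 1: γ = 4·1 - 2 = 2. Coefficients: α = 0, β = 4
Result: 4/(u - 1)² + 2/(u - 1)³


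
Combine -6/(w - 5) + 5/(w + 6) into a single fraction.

Common denominator (w - 5)(w + 6). Numerator: -6(w + 6) + 5(w - 5) = (-6w - 36) + (5w - 25) = -w - 61
Result: (-w - 61)/[(w - 5)(w + 6)]


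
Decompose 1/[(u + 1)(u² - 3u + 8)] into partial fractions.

Cover-up at u = -1: A = 1/((-1)² - 3·(-1) + 8) = 1/12. Then B = -A = -1/12, C = -A·(-3 - 1) = 1/3
Result: (1/12)/(u + 1) - ((1/12)u - 1/3)/(u² - 3u + 8)


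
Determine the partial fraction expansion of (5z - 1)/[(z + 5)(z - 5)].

At z=-5: P = (5·(-5) - 1)/(-5 - 5) = 13/5. At z=5: Q = (5·5 - 1)/(5 + 5) = 12/5
Result: (13/5)/(z + 5) + (12/5)/(z - 5)


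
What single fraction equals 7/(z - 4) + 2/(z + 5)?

Common denominator (z - 4)(z + 5). Numerator: 7(z + 5) + 2(z - 4) = (7z + 35) + (2z - 8) = 9z + 27
Result: (9z + 27)/[(z - 4)(z + 5)]


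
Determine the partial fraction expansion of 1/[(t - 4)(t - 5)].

1/(t - 4)(t - 5) = A/(t - 4) + B/(t - 5). A = 1/(4 - 5) = -1, B = 1/(5 - 4) = 1
Result: -1/(t - 4) + 1/(t - 5)


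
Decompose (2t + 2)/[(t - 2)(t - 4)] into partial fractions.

At t=2: α = (2·2 + 2)/(2 - 4) = -3. At t=4: β = (2·4 + 2)/(4 - 2) = 5
Result: -3/(t - 2) + 5/(t - 4)


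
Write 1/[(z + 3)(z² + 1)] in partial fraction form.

Cover-up at z = -3: P = 1/((-3)² + 1) = 1/10. Then Q = -P = -1/10, R = -P·(0 - 3) = 3/10
Result: (1/10)/(z + 3) - ((1/10)z - 3/10)/(z² + 1)


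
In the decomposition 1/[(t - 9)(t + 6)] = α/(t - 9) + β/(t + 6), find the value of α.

Cover-up at t = 9: α = 1/(9 + 6) = 1/15


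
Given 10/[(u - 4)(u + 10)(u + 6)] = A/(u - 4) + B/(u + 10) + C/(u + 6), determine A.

Cover-up at u = 4: A = 10/[(4 + 10)(4 + 6)] = 10/[(14)(10)] = 10/140 = 1/14


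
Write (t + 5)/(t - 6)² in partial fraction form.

(t + 5) = P(t - 6) + Q. At t = 6: Q = 1·6 + 5 = 11. Coeff of t: P = 1
Result: 1/(t - 6) + 11/(t - 6)²


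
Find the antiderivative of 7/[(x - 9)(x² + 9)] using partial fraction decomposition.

Cover-up at x=9: α = 7/(9²+9) = 7/90. Coeff matching: β = -7/90, γ = -7/10. Decomposition: (7/90)/(x - 9) - ((7/90)x + 7/10)/(x² + 9). Integrate: linear → ln, quadratic → (1/2)ln + arctan: (7/90) ln|(x - 9)| - (7/180) ln(x² + 9) - (7/30) arctan(x/3) + C


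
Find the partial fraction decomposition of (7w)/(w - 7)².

(7w) = P(w - 7) + Q. At w = 7: Q = 7·7 + 0 = 49. Coeff of w: P = 7
Result: 7/(w - 7) + 49/(w - 7)²


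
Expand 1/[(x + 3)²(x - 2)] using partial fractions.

Cover-up at x=2: C = 1/(2 + 3)² = 1/25. Cover-up at x=-3: B = 1/(-3 - 2) = -1/5. Comparing x² coeff: A = -C = -1/25
Result: (-1/25)/(x + 3) - (1/5)/(x + 3)² + (1/25)/(x - 2)


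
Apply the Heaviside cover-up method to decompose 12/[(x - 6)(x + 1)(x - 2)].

Cover (x - 6), x=6: P = 12/[(6 + 1)(6 - 2)] = 3/7. Cover (x + 1), x=-1: Q = 12/[(-1 - 6)(-1 - 2)] = 4/7. Cover (x - 2), x=2: R = 12/[(2 - 6)(2 + 1)] = -1.
Result: (3/7)/(x - 6) + (4/7)/(x + 1) - 1/(x - 2)


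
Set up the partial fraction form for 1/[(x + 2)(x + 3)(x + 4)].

Three distinct linear factors: α/(x + 2) + β/(x + 3) + γ/(x + 4)


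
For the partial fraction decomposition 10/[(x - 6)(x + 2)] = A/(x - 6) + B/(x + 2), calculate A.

Cover-up at x = 6: A = 10/(6 + 2) = 10/8 = 5/4


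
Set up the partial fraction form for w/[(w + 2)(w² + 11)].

Linear + irreducible quadratic: α/(w + 2) + (βw + γ)/(w² + 11)


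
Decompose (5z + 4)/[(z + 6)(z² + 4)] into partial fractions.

At z=-6: A = (5·(-6) + 4)/((-6)² + 4) = -13/20. B = -A = 13/20, C = 5 - (-6)·A = 11/10
Result: (-13/20)/(z + 6) + ((13/20)z + 11/10)/(z² + 4)


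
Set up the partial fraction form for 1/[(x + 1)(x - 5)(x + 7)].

Three distinct linear factors: A/(x + 1) + B/(x - 5) + C/(x + 7)


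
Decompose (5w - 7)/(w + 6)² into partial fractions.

(5w - 7) = P(w + 6) + Q. At w = -6: Q = 5·(-6) - 7 = -37. Coeff of w: P = 5
Result: 5/(w + 6) - 37/(w + 6)²


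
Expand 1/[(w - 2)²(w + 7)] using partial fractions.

Cover-up at w=-7: C = 1/(-7 - 2)² = 1/81. Cover-up at w=2: B = 1/(2 + 7) = 1/9. Comparing w² coeff: A = -C = -1/81
Result: (-1/81)/(w - 2) + (1/9)/(w - 2)² + (1/81)/(w + 7)


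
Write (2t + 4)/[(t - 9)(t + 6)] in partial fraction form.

At t=9: P = (2·9 + 4)/(9 + 6) = 22/15. At t=-6: Q = (2·(-6) + 4)/(-6 - 9) = 8/15
Result: (22/15)/(t - 9) + (8/15)/(t + 6)


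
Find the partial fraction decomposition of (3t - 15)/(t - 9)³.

(3t - 15) = P(t - 9)² + Q(t - 9) + R. At t = 9: R = 3·9 - 15 = 12. Coefficients: P = 0, Q = 3
Result: 3/(t - 9)² + 12/(t - 9)³


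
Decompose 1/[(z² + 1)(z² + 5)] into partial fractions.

Coefficient matching gives A = C = 0, B = 1/(5-1) = 1/4, D = -B = -1/4
Result: (1/4)/(z² + 1) - (1/4)/(z² + 5)


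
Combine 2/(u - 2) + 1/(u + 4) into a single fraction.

Common denominator (u - 2)(u + 4). Numerator: 2(u + 4) + 1(u - 2) = (2u + 8) + (u - 2) = 3u + 6
Result: (3u + 6)/[(u - 2)(u + 4)]


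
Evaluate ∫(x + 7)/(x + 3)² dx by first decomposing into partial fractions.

Decompose: P = 1, Q = 1·(-3) + 7 = 4, so (x + 7)/(x + 3)² = 1/(x + 3) + 4/(x + 3)². Integrate: ∫ P/(x + 3) dx = ln|(x + 3)|; ∫ Q/(x + 3)² dx = -4/(x + 3). Sum: ln|(x + 3)| - 4/(x + 3) + C


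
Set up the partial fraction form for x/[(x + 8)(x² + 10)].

Linear + irreducible quadratic: α/(x + 8) + (βx + γ)/(x² + 10)


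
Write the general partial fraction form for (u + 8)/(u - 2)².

Repeated linear factor: P/(u - 2) + Q/(u - 2)²


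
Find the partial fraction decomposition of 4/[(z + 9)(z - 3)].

4/(z + 9)(z - 3) = P/(z + 9) + Q/(z - 3). P = 4/(-9 - 3) = -1/3, Q = 4/(3 + 9) = 1/3
Result: (-1/3)/(z + 9) + (1/3)/(z - 3)


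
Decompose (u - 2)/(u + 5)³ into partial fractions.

(u - 2) = α(u + 5)² + β(u + 5) + γ. At u = -5: γ = 1·(-5) - 2 = -7. Coefficients: α = 0, β = 1
Result: 1/(u + 5)² - 7/(u + 5)³


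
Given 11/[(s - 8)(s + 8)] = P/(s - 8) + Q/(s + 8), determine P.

Cover-up at s = 8: P = 11/(8 + 8) = 11/16


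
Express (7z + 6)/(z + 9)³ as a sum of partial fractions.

(7z + 6) = A(z + 9)² + B(z + 9) + C. At z = -9: C = 7·(-9) + 6 = -57. Coefficients: A = 0, B = 7
Result: 7/(z + 9)² - 57/(z + 9)³


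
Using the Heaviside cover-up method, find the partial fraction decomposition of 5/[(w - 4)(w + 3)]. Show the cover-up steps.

Cover (w - 4): set w=4, get A = 5/(4 + 3) = 5/7. Cover (w + 3): set w=-3, get B = 5/(-3 - 4) = -5/7.
Result: (5/7)/(w - 4) - (5/7)/(w + 3)


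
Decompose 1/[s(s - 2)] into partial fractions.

1/s(s - 2) = α/s + β/(s - 2). α = 1/(0 - 2) = -1/2, β = 1/(2 - 0) = 1/2
Result: (-1/2)/s + (1/2)/(s - 2)


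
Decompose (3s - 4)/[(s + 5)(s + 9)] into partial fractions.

At s=-5: A = (3·(-5) - 4)/(-5 + 9) = -19/4. At s=-9: B = (3·(-9) - 4)/(-9 + 5) = 31/4
Result: (-19/4)/(s + 5) + (31/4)/(s + 9)


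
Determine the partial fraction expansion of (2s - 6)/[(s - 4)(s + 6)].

At s=4: A = (2·4 - 6)/(4 + 6) = 1/5. At s=-6: B = (2·(-6) - 6)/(-6 - 4) = 9/5
Result: (1/5)/(s - 4) + (9/5)/(s + 6)


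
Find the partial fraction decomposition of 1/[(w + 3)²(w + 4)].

Cover-up at w=-4: γ = 1/(-4 + 3)² = 1. Cover-up at w=-3: β = 1/(-3 + 4) = 1. Comparing w² coeff: α = -γ = -1
Result: -1/(w + 3) + 1/(w + 3)² + 1/(w + 4)


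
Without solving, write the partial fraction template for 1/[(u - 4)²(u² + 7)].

Repeated linear + quadratic: A/(u - 4) + B/(u - 4)² + (Cu + D)/(u² + 7)


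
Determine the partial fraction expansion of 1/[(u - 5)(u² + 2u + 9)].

Cover-up at u = 5: A = 1/(5² + 2·5 + 9) = 1/44. Then B = -A = -1/44, C = -A·(2 + 5) = -7/44
Result: (1/44)/(u - 5) - ((1/44)u + 7/44)/(u² + 2u + 9)


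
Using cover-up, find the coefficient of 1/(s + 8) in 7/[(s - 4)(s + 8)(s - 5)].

Cover (s + 8), set s=-8: 7/[(-8 - 4)(-8 - 5)] = 7/156


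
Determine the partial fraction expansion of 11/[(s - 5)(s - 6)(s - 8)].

Using cover-up method: A = 11/3, B = -11/2, C = 11/6
Result: (11/3)/(s - 5) - (11/2)/(s - 6) + (11/6)/(s - 8)


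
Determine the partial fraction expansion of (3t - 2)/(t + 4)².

(3t - 2) = P(t + 4) + Q. At t = -4: Q = 3·(-4) - 2 = -14. Coeff of t: P = 3
Result: 3/(t + 4) - 14/(t + 4)²


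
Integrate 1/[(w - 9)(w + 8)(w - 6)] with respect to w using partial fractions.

Cover-up: α = 1/51, β = 1/238, γ = -1/42. Decomposition: (1/51)/(w - 9) + (1/238)/(w + 8) - (1/42)/(w - 6). Integrate each term: (1/51) ln|(w - 9)| + (1/238) ln|(w + 8)| - (1/42) ln|(w - 6)| + C


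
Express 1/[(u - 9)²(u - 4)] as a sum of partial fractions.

Cover-up at u=4: R = 1/(4 - 9)² = 1/25. Cover-up at u=9: Q = 1/(9 - 4) = 1/5. Comparing u² coeff: P = -R = -1/25
Result: (-1/25)/(u - 9) + (1/5)/(u - 9)² + (1/25)/(u - 4)


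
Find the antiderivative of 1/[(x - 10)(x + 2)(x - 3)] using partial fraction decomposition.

Cover-up: P = 1/84, Q = 1/60, R = -1/35. Decomposition: (1/84)/(x - 10) + (1/60)/(x + 2) - (1/35)/(x - 3). Integrate each term: (1/84) ln|(x - 10)| + (1/60) ln|(x + 2)| - (1/35) ln|(x - 3)| + C


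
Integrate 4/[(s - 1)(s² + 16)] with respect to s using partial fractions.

Cover-up at s=1: α = 4/(1²+16) = 4/17. Coeff matching: β = -4/17, γ = -4/17. Decomposition: (4/17)/(s - 1) - ((4/17)s + 4/17)/(s² + 16). Integrate: linear → ln, quadratic → (1/2)ln + arctan: (4/17) ln|(s - 1)| - (2/17) ln(s² + 16) - (1/17) arctan(s/4) + C


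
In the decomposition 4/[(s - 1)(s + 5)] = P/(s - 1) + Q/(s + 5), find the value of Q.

Cover-up at s = -5: Q = 4/(-5 - 1) = -4/6 = -2/3


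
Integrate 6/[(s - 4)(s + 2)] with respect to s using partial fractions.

Decompose: 6/[(s - 4)(s + 2)] = 1/(s - 4) - 1/(s + 2). Integrate each term: ln|(s - 4)| - ln|(s + 2)| + C


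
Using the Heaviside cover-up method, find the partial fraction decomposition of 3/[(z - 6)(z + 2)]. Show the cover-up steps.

Cover (z - 6): set z=6, get α = 3/(6 + 2) = 3/8. Cover (z + 2): set z=-2, get β = 3/(-2 - 6) = -3/8.
Result: (3/8)/(z - 6) - (3/8)/(z + 2)


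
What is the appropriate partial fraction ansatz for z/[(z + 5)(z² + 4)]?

Linear + irreducible quadratic: A/(z + 5) + (Bz + C)/(z² + 4)


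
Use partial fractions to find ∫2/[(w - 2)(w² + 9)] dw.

Cover-up at w=2: A = 2/(2²+9) = 2/13. Coeff matching: B = -2/13, C = -4/13. Decomposition: (2/13)/(w - 2) - ((2/13)w + 4/13)/(w² + 9). Integrate: linear → ln, quadratic → (1/2)ln + arctan: (2/13) ln|(w - 2)| - (1/13) ln(w² + 9) - (4/39) arctan(w/3) + C


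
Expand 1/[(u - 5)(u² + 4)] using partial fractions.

Cover-up at u = 5: P = 1/(5² + 4) = 1/29. Then Q = -P = -1/29, R = -P·(0 + 5) = -5/29
Result: (1/29)/(u - 5) - ((1/29)u + 5/29)/(u² + 4)


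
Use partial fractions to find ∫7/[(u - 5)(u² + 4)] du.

Cover-up at u=5: P = 7/(5²+4) = 7/29. Coeff matching: Q = -7/29, R = -35/29. Decomposition: (7/29)/(u - 5) - ((7/29)u + 35/29)/(u² + 4). Integrate: linear → ln, quadratic → (1/2)ln + arctan: (7/29) ln|(u - 5)| - (7/58) ln(u² + 4) - (35/58) arctan(u/2) + C


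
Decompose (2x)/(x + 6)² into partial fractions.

(2x) = A(x + 6) + B. At x = -6: B = 2·(-6) + 0 = -12. Coeff of x: A = 2
Result: 2/(x + 6) - 12/(x + 6)²


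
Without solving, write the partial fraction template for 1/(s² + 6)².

Repeated quadratic factor: (αs + β)/(s² + 6) + (γs + δ)/(s² + 6)²


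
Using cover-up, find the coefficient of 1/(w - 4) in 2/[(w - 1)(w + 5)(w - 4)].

Cover (w - 4), set w=4: 2/[(4 - 1)(4 + 5)] = 2/27


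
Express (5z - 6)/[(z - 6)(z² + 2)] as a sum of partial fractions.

At z=6: A = (5·6 - 6)/(6² + 2) = 12/19. B = -A = -12/19, C = 5 - 6·A = 23/19
Result: (12/19)/(z - 6) - ((12/19)z - 23/19)/(z² + 2)


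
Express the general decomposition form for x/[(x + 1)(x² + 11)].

Linear + irreducible quadratic: P/(x + 1) + (Qx + R)/(x² + 11)


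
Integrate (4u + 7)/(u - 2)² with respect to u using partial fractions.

Decompose: α = 4, β = 4·2 + 7 = 15, so (4u + 7)/(u - 2)² = 4/(u - 2) + 15/(u - 2)². Integrate: ∫ α/(u - 2) du = 4 ln|(u - 2)|; ∫ β/(u - 2)² du = -15/(u - 2). Sum: 4 ln|(u - 2)| - 15/(u - 2) + C


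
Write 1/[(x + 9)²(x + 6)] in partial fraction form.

Cover-up at x=-6: γ = 1/(-6 + 9)² = 1/9. Cover-up at x=-9: β = 1/(-9 + 6) = -1/3. Comparing x² coeff: α = -γ = -1/9
Result: (-1/9)/(x + 9) - (1/3)/(x + 9)² + (1/9)/(x + 6)


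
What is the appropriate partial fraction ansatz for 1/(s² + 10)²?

Repeated quadratic factor: (Ps + Q)/(s² + 10) + (Rs + S)/(s² + 10)²


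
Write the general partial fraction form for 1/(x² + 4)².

Repeated quadratic factor: (αx + β)/(x² + 4) + (γx + δ)/(x² + 4)²


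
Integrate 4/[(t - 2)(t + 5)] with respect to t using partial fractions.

Decompose: 4/[(t - 2)(t + 5)] = (4/7)/(t - 2) - (4/7)/(t + 5). Integrate each term: (4/7) ln|(t - 2)| - (4/7) ln|(t + 5)| + C


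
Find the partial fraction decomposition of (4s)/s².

(4s) = αs + β. At s = 0: β = 4·0 + 0 = 0. Coeff of s: α = 4
Result: 4/s


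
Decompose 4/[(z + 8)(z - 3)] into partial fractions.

4/(z + 8)(z - 3) = A/(z + 8) + B/(z - 3). A = 4/(-8 - 3) = -4/11, B = 4/(3 + 8) = 4/11
Result: (-4/11)/(z + 8) + (4/11)/(z - 3)


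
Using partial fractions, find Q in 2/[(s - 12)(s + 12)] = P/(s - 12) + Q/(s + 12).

Cover-up at s = -12: Q = 2/(-12 - 12) = -2/24 = -1/12


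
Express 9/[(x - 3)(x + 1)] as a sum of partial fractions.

9/(x - 3)(x + 1) = α/(x - 3) + β/(x + 1). α = 9/(3 + 1) = 9/4, β = 9/(-1 - 3) = -9/4
Result: (9/4)/(x - 3) - (9/4)/(x + 1)


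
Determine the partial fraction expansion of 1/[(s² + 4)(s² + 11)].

Coefficient matching gives α = γ = 0, β = 1/(11-4) = 1/7, δ = -β = -1/7
Result: (1/7)/(s² + 4) - (1/7)/(s² + 11)


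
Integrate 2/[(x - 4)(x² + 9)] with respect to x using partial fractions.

Cover-up at x=4: P = 2/(4²+9) = 2/25. Coeff matching: Q = -2/25, R = -8/25. Decomposition: (2/25)/(x - 4) - ((2/25)x + 8/25)/(x² + 9). Integrate: linear → ln, quadratic → (1/2)ln + arctan: (2/25) ln|(x - 4)| - (1/25) ln(x² + 9) - (8/75) arctan(x/3) + C


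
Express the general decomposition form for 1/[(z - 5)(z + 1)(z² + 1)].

Two linear + quadratic: P/(z - 5) + Q/(z + 1) + (Rz + S)/(z² + 1)


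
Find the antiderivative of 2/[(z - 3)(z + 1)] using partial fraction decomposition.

Decompose: 2/[(z - 3)(z + 1)] = (1/2)/(z - 3) - (1/2)/(z + 1). Integrate each term: (1/2) ln|(z - 3)| - (1/2) ln|(z + 1)| + C


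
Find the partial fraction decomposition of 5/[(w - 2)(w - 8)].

5/(w - 2)(w - 8) = α/(w - 2) + β/(w - 8). α = 5/(2 - 8) = -5/6, β = 5/(8 - 2) = 5/6
Result: (-5/6)/(w - 2) + (5/6)/(w - 8)


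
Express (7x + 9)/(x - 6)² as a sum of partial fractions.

(7x + 9) = P(x - 6) + Q. At x = 6: Q = 7·6 + 9 = 51. Coeff of x: P = 7
Result: 7/(x - 6) + 51/(x - 6)²


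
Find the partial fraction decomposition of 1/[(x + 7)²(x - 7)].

Cover-up at x=7: C = 1/(7 + 7)² = 1/196. Cover-up at x=-7: B = 1/(-7 - 7) = -1/14. Comparing x² coeff: A = -C = -1/196
Result: (-1/196)/(x + 7) - (1/14)/(x + 7)² + (1/196)/(x - 7)


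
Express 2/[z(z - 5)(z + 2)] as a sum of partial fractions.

Using cover-up method: A = -1/5, B = 2/35, C = 1/7
Result: (-1/5)/z + (2/35)/(z - 5) + (1/7)/(z + 2)


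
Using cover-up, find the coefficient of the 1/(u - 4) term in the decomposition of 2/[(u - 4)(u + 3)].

Cover (u - 4), set u=4: 2/((u + 3) at u=4) = 2/(7) = 2/7


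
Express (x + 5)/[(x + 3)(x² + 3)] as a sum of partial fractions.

At x=-3: A = (1·(-3) + 5)/((-3)² + 3) = 1/6. B = -A = -1/6, C = 1 - (-3)·A = 3/2
Result: (1/6)/(x + 3) - ((1/6)x - 3/2)/(x² + 3)


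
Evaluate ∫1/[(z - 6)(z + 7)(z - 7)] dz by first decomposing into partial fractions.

Cover-up: A = -1/13, B = 1/182, C = 1/14. Decomposition: (-1/13)/(z - 6) + (1/182)/(z + 7) + (1/14)/(z - 7). Integrate each term: (-1/13) ln|(z - 6)| + (1/182) ln|(z + 7)| + (1/14) ln|(z - 7)| + C


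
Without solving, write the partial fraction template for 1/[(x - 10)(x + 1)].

Distinct linear factors: α/(x - 10) + β/(x + 1)


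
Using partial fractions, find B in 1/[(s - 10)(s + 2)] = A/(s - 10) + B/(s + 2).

Cover-up at s = -2: B = 1/(-2 - 10) = -1/12


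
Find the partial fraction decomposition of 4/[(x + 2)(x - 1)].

4/(x + 2)(x - 1) = A/(x + 2) + B/(x - 1). A = 4/(-2 - 1) = -4/3, B = 4/(1 + 2) = 4/3
Result: (-4/3)/(x + 2) + (4/3)/(x - 1)


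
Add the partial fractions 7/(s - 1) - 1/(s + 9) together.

Common denominator (s - 1)(s + 9). Numerator: 7(s + 9) - 1(s - 1) = (7s + 63) - (s - 1) = 6s + 64
Result: (6s + 64)/[(s - 1)(s + 9)]


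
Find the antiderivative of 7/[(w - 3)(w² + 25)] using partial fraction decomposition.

Cover-up at w=3: α = 7/(3²+25) = 7/34. Coeff matching: β = -7/34, γ = -21/34. Decomposition: (7/34)/(w - 3) - ((7/34)w + 21/34)/(w² + 25). Integrate: linear → ln, quadratic → (1/2)ln + arctan: (7/34) ln|(w - 3)| - (7/68) ln(w² + 25) - (21/170) arctan(w/5) + C


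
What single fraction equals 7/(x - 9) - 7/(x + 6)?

Common denominator (x - 9)(x + 6). Numerator: 7(x + 6) - 7(x - 9) = (7x + 42) - (7x - 63) = 105
Result: (105)/[(x - 9)(x + 6)]


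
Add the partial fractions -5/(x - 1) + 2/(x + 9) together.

Common denominator (x - 1)(x + 9). Numerator: -5(x + 9) + 2(x - 1) = (-5x - 45) + (2x - 2) = -3x - 47
Result: (-3x - 47)/[(x - 1)(x + 9)]


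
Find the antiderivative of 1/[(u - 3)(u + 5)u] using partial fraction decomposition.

Cover-up: α = 1/24, β = 1/40, γ = -1/15. Decomposition: (1/24)/(u - 3) + (1/40)/(u + 5) - (1/15)/u. Integrate each term: (1/24) ln|(u - 3)| + (1/40) ln|(u + 5)| - (1/15) ln|u| + C


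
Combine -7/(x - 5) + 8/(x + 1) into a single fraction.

Common denominator (x - 5)(x + 1). Numerator: -7(x + 1) + 8(x - 5) = (-7x - 7) + (8x - 40) = x - 47
Result: (x - 47)/[(x - 5)(x + 1)]


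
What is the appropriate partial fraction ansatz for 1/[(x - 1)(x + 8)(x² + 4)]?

Two linear + quadratic: A/(x - 1) + B/(x + 8) + (Cx + D)/(x² + 4)


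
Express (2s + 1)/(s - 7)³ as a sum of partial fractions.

(2s + 1) = α(s - 7)² + β(s - 7) + γ. At s = 7: γ = 2·7 + 1 = 15. Coefficients: α = 0, β = 2
Result: 2/(s - 7)² + 15/(s - 7)³


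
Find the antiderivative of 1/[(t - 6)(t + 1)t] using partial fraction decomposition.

Cover-up: A = 1/42, B = 1/7, C = -1/6. Decomposition: (1/42)/(t - 6) + (1/7)/(t + 1) - (1/6)/t. Integrate each term: (1/42) ln|(t - 6)| + (1/7) ln|(t + 1)| - (1/6) ln|t| + C


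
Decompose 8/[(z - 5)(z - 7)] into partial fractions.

8/(z - 5)(z - 7) = α/(z - 5) + β/(z - 7). α = 8/(5 - 7) = -4, β = 8/(7 - 5) = 4
Result: -4/(z - 5) + 4/(z - 7)


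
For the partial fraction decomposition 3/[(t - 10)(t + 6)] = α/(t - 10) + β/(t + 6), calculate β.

Cover-up at t = -6: β = 3/(-6 - 10) = -3/16


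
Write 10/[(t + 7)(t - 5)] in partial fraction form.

10/(t + 7)(t - 5) = α/(t + 7) + β/(t - 5). α = 10/(-7 - 5) = -5/6, β = 10/(5 + 7) = 5/6
Result: (-5/6)/(t + 7) + (5/6)/(t - 5)


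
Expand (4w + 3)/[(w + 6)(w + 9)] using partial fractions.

At w=-6: P = (4·(-6) + 3)/(-6 + 9) = -7. At w=-9: Q = (4·(-9) + 3)/(-9 + 6) = 11
Result: -7/(w + 6) + 11/(w + 9)


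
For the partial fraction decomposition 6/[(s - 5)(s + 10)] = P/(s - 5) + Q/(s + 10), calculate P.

Cover-up at s = 5: P = 6/(5 + 10) = 6/15 = 2/5


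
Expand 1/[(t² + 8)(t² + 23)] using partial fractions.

Coefficient matching gives α = γ = 0, β = 1/(23-8) = 1/15, δ = -β = -1/15
Result: (1/15)/(t² + 8) - (1/15)/(t² + 23)


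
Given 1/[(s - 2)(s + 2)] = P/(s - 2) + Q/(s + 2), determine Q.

Cover-up at s = -2: Q = 1/(-2 - 2) = -1/4


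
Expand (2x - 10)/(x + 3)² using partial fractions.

(2x - 10) = α(x + 3) + β. At x = -3: β = 2·(-3) - 10 = -16. Coeff of x: α = 2
Result: 2/(x + 3) - 16/(x + 3)²


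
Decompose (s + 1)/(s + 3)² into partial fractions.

(s + 1) = A(s + 3) + B. At s = -3: B = 1·(-3) + 1 = -2. Coeff of s: A = 1
Result: 1/(s + 3) - 2/(s + 3)²


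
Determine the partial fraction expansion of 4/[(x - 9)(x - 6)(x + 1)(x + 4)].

Using Heaviside cover-up: (2/195)/(x - 9) - (2/105)/(x - 6) + (2/105)/(x + 1) - (2/195)/(x + 4)


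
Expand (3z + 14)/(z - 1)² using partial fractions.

(3z + 14) = α(z - 1) + β. At z = 1: β = 3·1 + 14 = 17. Coeff of z: α = 3
Result: 3/(z - 1) + 17/(z - 1)²


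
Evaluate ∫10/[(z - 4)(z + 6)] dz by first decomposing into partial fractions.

Decompose: 10/[(z - 4)(z + 6)] = 1/(z - 4) - 1/(z + 6). Integrate each term: ln|(z - 4)| - ln|(z + 6)| + C


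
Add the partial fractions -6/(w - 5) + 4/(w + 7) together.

Common denominator (w - 5)(w + 7). Numerator: -6(w + 7) + 4(w - 5) = (-6w - 42) + (4w - 20) = -2w - 62
Result: (-2w - 62)/[(w - 5)(w + 7)]


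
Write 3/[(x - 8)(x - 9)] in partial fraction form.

3/(x - 8)(x - 9) = P/(x - 8) + Q/(x - 9). P = 3/(8 - 9) = -3, Q = 3/(9 - 8) = 3
Result: -3/(x - 8) + 3/(x - 9)


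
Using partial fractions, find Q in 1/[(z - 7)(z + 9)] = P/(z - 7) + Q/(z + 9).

Cover-up at z = -9: Q = 1/(-9 - 7) = -1/16


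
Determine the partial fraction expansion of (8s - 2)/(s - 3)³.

(8s - 2) = α(s - 3)² + β(s - 3) + γ. At s = 3: γ = 8·3 - 2 = 22. Coefficients: α = 0, β = 8
Result: 8/(s - 3)² + 22/(s - 3)³


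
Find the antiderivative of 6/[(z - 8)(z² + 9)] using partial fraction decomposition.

Cover-up at z=8: α = 6/(8²+9) = 6/73. Coeff matching: β = -6/73, γ = -48/73. Decomposition: (6/73)/(z - 8) - ((6/73)z + 48/73)/(z² + 9). Integrate: linear → ln, quadratic → (1/2)ln + arctan: (6/73) ln|(z - 8)| - (3/73) ln(z² + 9) - (16/73) arctan(z/3) + C


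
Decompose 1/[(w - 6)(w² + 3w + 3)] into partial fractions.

Cover-up at w = 6: α = 1/(6² + 3·6 + 3) = 1/57. Then β = -α = -1/57, γ = -α·(3 + 6) = -3/19
Result: (1/57)/(w - 6) - ((1/57)w + 3/19)/(w² + 3w + 3)


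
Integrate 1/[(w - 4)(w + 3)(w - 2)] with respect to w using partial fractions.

Cover-up: A = 1/14, B = 1/35, C = -1/10. Decomposition: (1/14)/(w - 4) + (1/35)/(w + 3) - (1/10)/(w - 2). Integrate each term: (1/14) ln|(w - 4)| + (1/35) ln|(w + 3)| - (1/10) ln|(w - 2)| + C


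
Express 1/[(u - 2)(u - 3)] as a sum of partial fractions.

1/(u - 2)(u - 3) = A/(u - 2) + B/(u - 3). A = 1/(2 - 3) = -1, B = 1/(3 - 2) = 1
Result: -1/(u - 2) + 1/(u - 3)


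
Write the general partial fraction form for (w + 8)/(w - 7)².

Repeated linear factor: P/(w - 7) + Q/(w - 7)²


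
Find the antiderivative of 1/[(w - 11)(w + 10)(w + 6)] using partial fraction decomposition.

Cover-up: α = 1/357, β = 1/84, γ = -1/68. Decomposition: (1/357)/(w - 11) + (1/84)/(w + 10) - (1/68)/(w + 6). Integrate each term: (1/357) ln|(w - 11)| + (1/84) ln|(w + 10)| - (1/68) ln|(w + 6)| + C


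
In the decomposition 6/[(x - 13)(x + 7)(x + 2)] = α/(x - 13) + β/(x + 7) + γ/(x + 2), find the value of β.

Cover-up at x = -7: β = 6/[(-7 - 13)(-7 + 2)] = 6/[(-20)(-5)] = 6/100 = 3/50


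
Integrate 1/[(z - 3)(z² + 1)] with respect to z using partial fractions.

Cover-up at z=3: A = 1/(3²+1) = 1/10. Coeff matching: B = -1/10, C = -3/10. Decomposition: (1/10)/(z - 3) - ((1/10)z + 3/10)/(z² + 1). Integrate: linear → ln, quadratic → (1/2)ln + arctan: (1/10) ln|(z - 3)| - (1/20) ln(z² + 1) - (3/10) arctan(z) + C


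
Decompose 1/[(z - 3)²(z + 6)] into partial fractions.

Cover-up at z=-6: R = 1/(-6 - 3)² = 1/81. Cover-up at z=3: Q = 1/(3 + 6) = 1/9. Comparing z² coeff: P = -R = -1/81
Result: (-1/81)/(z - 3) + (1/9)/(z - 3)² + (1/81)/(z + 6)


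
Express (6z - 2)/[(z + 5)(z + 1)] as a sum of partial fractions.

At z=-5: P = (6·(-5) - 2)/(-5 + 1) = 8. At z=-1: Q = (6·(-1) - 2)/(-1 + 5) = -2
Result: 8/(z + 5) - 2/(z + 1)


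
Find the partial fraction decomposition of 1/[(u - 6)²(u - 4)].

Cover-up at u=4: C = 1/(4 - 6)² = 1/4. Cover-up at u=6: B = 1/(6 - 4) = 1/2. Comparing u² coeff: A = -C = -1/4
Result: (-1/4)/(u - 6) + (1/2)/(u - 6)² + (1/4)/(u - 4)


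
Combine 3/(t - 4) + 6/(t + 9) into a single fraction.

Common denominator (t - 4)(t + 9). Numerator: 3(t + 9) + 6(t - 4) = (3t + 27) + (6t - 24) = 9t + 3
Result: (9t + 3)/[(t - 4)(t + 9)]


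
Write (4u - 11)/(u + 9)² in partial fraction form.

(4u - 11) = P(u + 9) + Q. At u = -9: Q = 4·(-9) - 11 = -47. Coeff of u: P = 4
Result: 4/(u + 9) - 47/(u + 9)²


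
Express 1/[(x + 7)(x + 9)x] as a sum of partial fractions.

Using cover-up method: α = -1/14, β = 1/18, γ = 1/63
Result: (-1/14)/(x + 7) + (1/18)/(x + 9) + (1/63)/x


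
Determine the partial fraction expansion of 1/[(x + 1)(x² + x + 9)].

Cover-up at x = -1: P = 1/((-1)² + 1·(-1) + 9) = 1/9. Then Q = -P = -1/9, R = -P·(1 - 1) = 0
Result: (1/9)/(x + 1) - ((1/9)x)/(x² + x + 9)


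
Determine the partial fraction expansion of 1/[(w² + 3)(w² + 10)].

Coefficient matching gives A = C = 0, B = 1/(10-3) = 1/7, D = -B = -1/7
Result: (1/7)/(w² + 3) - (1/7)/(w² + 10)


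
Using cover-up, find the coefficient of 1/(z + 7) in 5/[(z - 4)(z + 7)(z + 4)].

Cover (z + 7), set z=-7: 5/[(-7 - 4)(-7 + 4)] = 5/33


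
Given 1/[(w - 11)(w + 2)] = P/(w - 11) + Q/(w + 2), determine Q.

Cover-up at w = -2: Q = 1/(-2 - 11) = -1/13


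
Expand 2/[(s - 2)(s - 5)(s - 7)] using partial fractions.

Using cover-up method: α = 2/15, β = -1/3, γ = 1/5
Result: (2/15)/(s - 2) - (1/3)/(s - 5) + (1/5)/(s - 7)


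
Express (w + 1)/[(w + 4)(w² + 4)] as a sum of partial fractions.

At w=-4: P = (1·(-4) + 1)/((-4)² + 4) = -3/20. Q = -P = 3/20, R = 1 - (-4)·P = 2/5
Result: (-3/20)/(w + 4) + ((3/20)w + 2/5)/(w² + 4)


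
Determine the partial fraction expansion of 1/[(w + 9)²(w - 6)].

Cover-up at w=6: γ = 1/(6 + 9)² = 1/225. Cover-up at w=-9: β = 1/(-9 - 6) = -1/15. Comparing w² coeff: α = -γ = -1/225
Result: (-1/225)/(w + 9) - (1/15)/(w + 9)² + (1/225)/(w - 6)


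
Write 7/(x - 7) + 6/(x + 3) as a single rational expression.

Common denominator (x - 7)(x + 3). Numerator: 7(x + 3) + 6(x - 7) = (7x + 21) + (6x - 42) = 13x - 21
Result: (13x - 21)/[(x - 7)(x + 3)]


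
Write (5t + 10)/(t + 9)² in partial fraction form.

(5t + 10) = α(t + 9) + β. At t = -9: β = 5·(-9) + 10 = -35. Coeff of t: α = 5
Result: 5/(t + 9) - 35/(t + 9)²


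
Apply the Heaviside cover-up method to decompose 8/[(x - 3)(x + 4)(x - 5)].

Cover (x - 3), x=3: P = 8/[(3 + 4)(3 - 5)] = -4/7. Cover (x + 4), x=-4: Q = 8/[(-4 - 3)(-4 - 5)] = 8/63. Cover (x - 5), x=5: R = 8/[(5 - 3)(5 + 4)] = 4/9.
Result: (-4/7)/(x - 3) + (8/63)/(x + 4) + (4/9)/(x - 5)


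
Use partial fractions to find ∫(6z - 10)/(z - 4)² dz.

Decompose: A = 6, B = 6·4 - 10 = 14, so (6z - 10)/(z - 4)² = 6/(z - 4) + 14/(z - 4)². Integrate: ∫ A/(z - 4) dz = 6 ln|(z - 4)|; ∫ B/(z - 4)² dz = -14/(z - 4). Sum: 6 ln|(z - 4)| - 14/(z - 4) + C


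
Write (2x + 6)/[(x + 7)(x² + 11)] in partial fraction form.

At x=-7: α = (2·(-7) + 6)/((-7)² + 11) = -2/15. β = -α = 2/15, γ = 2 - (-7)·α = 16/15
Result: (-2/15)/(x + 7) + ((2/15)x + 16/15)/(x² + 11)


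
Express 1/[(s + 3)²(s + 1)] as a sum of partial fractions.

Cover-up at s=-1: γ = 1/(-1 + 3)² = 1/4. Cover-up at s=-3: β = 1/(-3 + 1) = -1/2. Comparing s² coeff: α = -γ = -1/4
Result: (-1/4)/(s + 3) - (1/2)/(s + 3)² + (1/4)/(s + 1)


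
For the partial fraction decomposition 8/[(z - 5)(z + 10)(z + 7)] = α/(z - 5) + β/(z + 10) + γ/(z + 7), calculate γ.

Cover-up at z = -7: γ = 8/[(-7 - 5)(-7 + 10)] = 8/[(-12)(3)] = -8/36 = -2/9


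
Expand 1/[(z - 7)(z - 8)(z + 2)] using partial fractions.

Using cover-up method: α = -1/9, β = 1/10, γ = 1/90
Result: (-1/9)/(z - 7) + (1/10)/(z - 8) + (1/90)/(z + 2)


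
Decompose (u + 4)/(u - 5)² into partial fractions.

(u + 4) = α(u - 5) + β. At u = 5: β = 1·5 + 4 = 9. Coeff of u: α = 1
Result: 1/(u - 5) + 9/(u - 5)²


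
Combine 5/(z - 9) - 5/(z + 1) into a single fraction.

Common denominator (z - 9)(z + 1). Numerator: 5(z + 1) - 5(z - 9) = (5z + 5) - (5z - 45) = 50
Result: (50)/[(z - 9)(z + 1)]


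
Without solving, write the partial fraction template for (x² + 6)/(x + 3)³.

Repeated linear factor (power 3): P/(x + 3) + Q/(x + 3)² + R/(x + 3)³


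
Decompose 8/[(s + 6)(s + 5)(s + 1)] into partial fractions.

Using cover-up method: α = 8/5, β = -2, γ = 2/5
Result: (8/5)/(s + 6) - 2/(s + 5) + (2/5)/(s + 1)


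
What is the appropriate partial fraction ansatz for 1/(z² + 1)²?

Repeated quadratic factor: (Az + B)/(z² + 1) + (Cz + D)/(z² + 1)²


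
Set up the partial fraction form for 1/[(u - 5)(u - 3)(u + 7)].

Three distinct linear factors: P/(u - 5) + Q/(u - 3) + R/(u + 7)
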